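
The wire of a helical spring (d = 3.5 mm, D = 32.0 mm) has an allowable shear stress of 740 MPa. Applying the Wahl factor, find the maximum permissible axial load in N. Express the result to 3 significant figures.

C = D/d = 32.0/3.5 = 9.1429
K_W = (4C−1)/(4C−4) + 0.615/C = 35.571/32.571 + 0.0673 = 1.1594
τ_max = K·8FD/(πd³) → F_max = τ_allow·πd³/(8DK)
F_max = 740·π·3.5³/(8·32.0·1.1594) = 99675/296.8 = 335.83 N

336 N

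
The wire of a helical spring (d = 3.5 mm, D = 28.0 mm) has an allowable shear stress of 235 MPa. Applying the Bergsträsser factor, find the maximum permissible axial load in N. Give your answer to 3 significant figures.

121 N

C = D/d = 28.0/3.5 = 8.0000
K_B = (4C+2)/(4C−3) = 34.000/29.000 = 1.1724
τ_max = K·8FD/(πd³) → F_max = τ_allow·πd³/(8DK)
F_max = 235·π·3.5³/(8·28.0·1.1724) = 31654/262.62 = 120.53 N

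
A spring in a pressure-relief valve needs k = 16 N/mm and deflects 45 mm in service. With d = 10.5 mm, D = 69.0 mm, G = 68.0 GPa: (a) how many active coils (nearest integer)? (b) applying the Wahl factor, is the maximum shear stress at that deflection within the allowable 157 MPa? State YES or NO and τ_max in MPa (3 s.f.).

N_a = Gd⁴/(8D³k) = (68.0×10³)(10.5⁴)/(8·69.0³·16) = 19.66 → N_a = 20
Actual rate k = Gd⁴/(8D³·20) = 15.725 N/mm
Working load F = kδ = 15.725·45 = 707.64 N
C = 69.0/10.5 = 6.5714; K_W = (4C−1)/(4C−4)+0.615/C = 1.2282
τ_max = K_W·8FD/(πd³) = 1.2282·107.41 = 131.92 MPa
τ_max ≤ 157 MPa → acceptable

(a) 20 coils; (b) YES, τ_max = 132 MPa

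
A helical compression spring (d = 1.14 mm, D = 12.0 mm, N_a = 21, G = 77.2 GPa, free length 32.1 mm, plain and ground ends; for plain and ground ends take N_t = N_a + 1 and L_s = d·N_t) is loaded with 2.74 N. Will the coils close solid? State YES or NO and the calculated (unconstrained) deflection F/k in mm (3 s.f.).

k = Gd⁴/(8D³N_a) = (77.2×10³)(1.14⁴)/(8·12.0³·21) = 0.44914 N/mm
N_t = 22; L_s = 1.14·22 = 25.08 mm; δ_solid = L₀ − L_s = 32.1 − 25.08 = 7.02 mm
δ = F/k = 2.74/0.44914 = 6.1005 mm
δ < δ_solid → spring does not go solid

NO, δ = 6.10 mm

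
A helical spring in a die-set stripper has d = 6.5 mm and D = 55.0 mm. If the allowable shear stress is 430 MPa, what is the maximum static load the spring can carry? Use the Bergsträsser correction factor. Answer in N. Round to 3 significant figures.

C = D/d = 55.0/6.5 = 8.4615
K_B = (4C+2)/(4C−3) = 35.846/30.846 = 1.1621
τ_max = K·8FD/(πd³) → F_max = τ_allow·πd³/(8DK)
F_max = 430·π·6.5³/(8·55.0·1.1621) = 3.7099e+05/511.32 = 725.54 N

726 N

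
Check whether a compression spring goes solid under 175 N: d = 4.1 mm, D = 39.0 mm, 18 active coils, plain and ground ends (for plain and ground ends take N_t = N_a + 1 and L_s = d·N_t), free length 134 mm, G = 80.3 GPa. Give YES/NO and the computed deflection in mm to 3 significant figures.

k = Gd⁴/(8D³N_a) = (80.3×10³)(4.1⁴)/(8·39.0³·18) = 2.6564 N/mm
N_t = 19; L_s = 4.1·19 = 77.9 mm; δ_solid = L₀ − L_s = 134 − 77.9 = 56.1 mm
δ = F/k = 175/2.6564 = 65.878 mm
δ ≥ δ_solid → spring goes solid

YES, δ = 65.9 mm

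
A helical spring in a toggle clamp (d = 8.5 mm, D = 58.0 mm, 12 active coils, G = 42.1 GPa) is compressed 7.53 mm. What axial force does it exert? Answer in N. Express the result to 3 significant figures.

k = Gd⁴/(8D³N_a) = (42.1×10³)(8.5⁴)/(8·58.0³·12) = 11.733 N/mm
F = k·δ = 11.733 × 7.53 = 88.348 N

88.3 N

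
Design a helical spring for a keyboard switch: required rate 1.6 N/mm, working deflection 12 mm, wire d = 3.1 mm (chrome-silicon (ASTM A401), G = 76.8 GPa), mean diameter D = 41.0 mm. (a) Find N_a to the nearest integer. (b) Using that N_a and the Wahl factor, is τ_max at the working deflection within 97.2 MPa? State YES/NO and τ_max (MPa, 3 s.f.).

(a) 8 coils; (b) YES, τ_max = 74.9 MPa

N_a = Gd⁴/(8D³k) = (76.8×10³)(3.1⁴)/(8·41.0³·1.6) = 8.04 → N_a = 8
Actual rate k = Gd⁴/(8D³·8) = 1.608 N/mm
Working load F = kδ = 1.608·12 = 19.296 N
C = 41.0/3.1 = 13.2258; K_W = (4C−1)/(4C−4)+0.615/C = 1.1078
τ_max = K_W·8FD/(πd³) = 1.1078·67.623 = 74.916 MPa
τ_max ≤ 97.2 MPa → acceptable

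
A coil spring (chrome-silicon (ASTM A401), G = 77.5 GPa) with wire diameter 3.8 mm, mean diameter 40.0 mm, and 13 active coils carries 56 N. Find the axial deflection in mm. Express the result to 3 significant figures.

23.1 mm

k = Gd⁴/(8D³N_a) = (77.5×10³)(3.8⁴)/(8·40.0³·13) = 2.4279 N/mm
δ = F/k = 56 / 2.4279 = 23.066 mm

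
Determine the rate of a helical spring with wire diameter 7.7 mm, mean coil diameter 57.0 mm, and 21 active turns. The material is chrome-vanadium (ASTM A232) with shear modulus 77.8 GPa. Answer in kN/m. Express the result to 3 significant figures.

k = Gd⁴/(8D³N_a) = (77.8×10³ × 7.7⁴) / (8 × 57.0³ × 21)
  = 2.73491e+08 / 3.11124e+07 = 8.7904 N/mm

8.79 kN/m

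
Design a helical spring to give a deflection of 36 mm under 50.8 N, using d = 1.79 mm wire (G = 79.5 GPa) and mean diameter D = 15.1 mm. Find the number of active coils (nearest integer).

21

Required rate k = F/δ = 50.8/36 = 1.4111 N/mm
N_a = Gd⁴/(8D³k) = (79.5×10³ × 1.79⁴)/(8 × 15.1³ × 1.4111)
    = 816167 / 38867.1 = 21 → 21 coils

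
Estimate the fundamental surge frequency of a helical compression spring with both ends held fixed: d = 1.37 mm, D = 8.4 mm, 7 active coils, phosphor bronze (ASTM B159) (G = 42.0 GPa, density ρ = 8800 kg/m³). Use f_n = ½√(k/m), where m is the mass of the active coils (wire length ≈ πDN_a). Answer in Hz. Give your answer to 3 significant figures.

k = Gd⁴/(8D³N_a) = (42.0×10³)(1.37⁴)/(8·8.4³·7) = 4.4576 N/mm = 4457.6 N/m
Wire length L = πDN_a = π·8.4·7 = 184.73 mm
m = ρ·(πd²/4)·L = 8800 × 1.4741×10⁻⁶ m² × 0.18473 m = 0.0023963 kg
f_n = ½√(k/m) = 0.5·√(4457.6/0.0023963) = 0.5·√(1.8602e+06) = 681.95 Hz

682 Hz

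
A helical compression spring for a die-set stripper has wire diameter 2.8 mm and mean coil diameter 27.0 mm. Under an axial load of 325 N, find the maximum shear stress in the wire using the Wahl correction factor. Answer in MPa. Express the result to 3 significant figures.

1170 MPa

Spring index C = D/d = 27.0/2.8 = 9.6429
K_W = (4C−1)/(4C−4) + 0.615/C = 37.571/34.571 + 0.0638 = 1.1506
τ₀ = 8FD/(πd³) = 8·325·27.0/(π·2.8³) = 70200/68.964 = 1017.9 MPa
τ_max = K·τ₀ = 1.1506 × 1017.9 = 1171.2 MPa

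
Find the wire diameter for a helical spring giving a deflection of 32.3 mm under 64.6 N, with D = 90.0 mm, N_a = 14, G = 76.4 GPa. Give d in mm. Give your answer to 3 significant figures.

6.80 mm

Required rate k = F/δ = 64.6/32.3 = 2 N/mm
d = (8D³N_a·k / G)^(1/4) = (8·90.0³·14·2 / (76.4×10³))^0.25
  = (2137.4)^0.25 = 6.7994 mm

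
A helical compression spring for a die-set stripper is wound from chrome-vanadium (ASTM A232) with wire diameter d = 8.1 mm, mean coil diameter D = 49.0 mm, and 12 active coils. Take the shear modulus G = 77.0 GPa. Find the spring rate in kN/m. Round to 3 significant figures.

29.3 kN/m

k = Gd⁴/(8D³N_a) = (77.0×10³ × 8.1⁴) / (8 × 49.0³ × 12)
  = 3.3146e+08 / 1.12943e+07 = 29.348 N/mm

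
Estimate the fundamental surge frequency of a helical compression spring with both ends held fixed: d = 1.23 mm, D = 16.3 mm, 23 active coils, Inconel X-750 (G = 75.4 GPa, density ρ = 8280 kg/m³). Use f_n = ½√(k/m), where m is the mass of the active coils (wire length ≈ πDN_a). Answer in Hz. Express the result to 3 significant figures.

k = Gd⁴/(8D³N_a) = (75.4×10³)(1.23⁴)/(8·16.3³·23) = 0.21658 N/mm = 216.58 N/m
Wire length L = πDN_a = π·16.3·23 = 1177.8 mm
m = ρ·(πd²/4)·L = 8280 × 1.1882×10⁻⁶ m² × 1.1778 m = 0.011588 kg
f_n = ½√(k/m) = 0.5·√(216.58/0.011588) = 0.5·√(18690) = 68.356 Hz

68.4 Hz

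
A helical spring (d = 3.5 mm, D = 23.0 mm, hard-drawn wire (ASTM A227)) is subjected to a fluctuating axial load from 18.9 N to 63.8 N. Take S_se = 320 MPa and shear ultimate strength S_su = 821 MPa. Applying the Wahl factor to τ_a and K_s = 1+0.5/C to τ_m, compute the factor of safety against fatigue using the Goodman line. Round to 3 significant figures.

5.22

C = D/d = 23.0/3.5 = 6.5714; K_W = (4C−1)/(4C−4)+0.615/C = 1.2282; K_s = 1+0.5/C = 1.0761
F_a = (F_max−F_min)/2 = 22.45 N; F_m = (F_max+F_min)/2 = 41.35 N
τ_a = K_W·8F_aD/(πd³) = 1.2282 × 30.668 = 37.666 MPa
τ_m = K_s·8F_mD/(πd³) = 1.0761 × 56.486 = 60.784 MPa
Goodman: 1/n_f = τ_a/S_se + τ_m/S_su = 37.666/320 + 60.784/821 = 0.11771 + 0.07404 = 0.19174
n_f = 1/0.19174 = 5.215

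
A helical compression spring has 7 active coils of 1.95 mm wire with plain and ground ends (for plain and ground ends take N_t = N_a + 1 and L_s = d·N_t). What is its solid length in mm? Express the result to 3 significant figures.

plain and ground ends: N_t = N_a + 1 = 7 + 1 = 8
L_s = d·N_t = 1.95 × 8 = 15.6 mm

15.6 mm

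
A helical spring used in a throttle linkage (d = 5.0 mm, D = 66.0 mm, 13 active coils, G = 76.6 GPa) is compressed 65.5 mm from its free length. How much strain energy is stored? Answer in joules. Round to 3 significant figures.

3.43 J

k = Gd⁴/(8D³N_a) = (76.6×10³)(5.0⁴)/(8·66.0³·13) = 1.6012 N/mm
U = ½kδ² = 0.5 × 1.6012 × 65.5² = 3434.8 N·mm = 3.4348 J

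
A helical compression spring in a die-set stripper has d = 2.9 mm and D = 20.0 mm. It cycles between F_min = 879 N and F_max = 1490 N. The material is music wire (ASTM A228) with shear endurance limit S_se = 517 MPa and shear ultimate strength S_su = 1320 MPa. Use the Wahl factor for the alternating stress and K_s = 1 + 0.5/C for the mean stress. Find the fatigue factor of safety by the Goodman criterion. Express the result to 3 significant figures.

C = D/d = 20.0/2.9 = 6.8966; K_W = (4C−1)/(4C−4)+0.615/C = 1.2164; K_s = 1+0.5/C = 1.0725
F_a = (F_max−F_min)/2 = 305.5 N; F_m = (F_max+F_min)/2 = 1184.5 N
τ_a = K_W·8F_aD/(πd³) = 1.2164 × 637.95 = 775.98 MPa
τ_m = K_s·8F_mD/(πd³) = 1.0725 × 2473.5 = 2652.8 MPa
Goodman: 1/n_f = τ_a/S_se + τ_m/S_su = 775.98/517 + 2652.8/1320 = 1.50093 + 2.00972 = 3.5106
n_f = 1/3.5106 = 0.2848

0.285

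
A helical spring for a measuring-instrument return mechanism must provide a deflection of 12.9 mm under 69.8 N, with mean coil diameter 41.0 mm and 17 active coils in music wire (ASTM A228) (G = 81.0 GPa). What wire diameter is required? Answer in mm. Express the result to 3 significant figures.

Required rate k = F/δ = 69.8/12.9 = 5.4109 N/mm
d = (8D³N_a·k / G)^(1/4) = (8·41.0³·17·5.4109 / (81.0×10³))^0.25
  = (626.14)^0.25 = 5.0023 mm

5.00 mm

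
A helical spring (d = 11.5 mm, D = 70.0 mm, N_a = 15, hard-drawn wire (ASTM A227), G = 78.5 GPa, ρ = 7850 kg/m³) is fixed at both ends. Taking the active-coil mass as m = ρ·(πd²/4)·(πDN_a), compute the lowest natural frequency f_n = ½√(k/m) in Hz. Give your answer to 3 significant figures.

k = Gd⁴/(8D³N_a) = (78.5×10³)(11.5⁴)/(8·70.0³·15) = 33.357 N/mm = 33357 N/m
Wire length L = πDN_a = π·70.0·15 = 3298.7 mm
m = ρ·(πd²/4)·L = 7850 × 103.87×10⁻⁶ m² × 3.2987 m = 2.6896 kg
f_n = ½√(k/m) = 0.5·√(33357/2.6896) = 0.5·√(12402) = 55.682 Hz

55.7 Hz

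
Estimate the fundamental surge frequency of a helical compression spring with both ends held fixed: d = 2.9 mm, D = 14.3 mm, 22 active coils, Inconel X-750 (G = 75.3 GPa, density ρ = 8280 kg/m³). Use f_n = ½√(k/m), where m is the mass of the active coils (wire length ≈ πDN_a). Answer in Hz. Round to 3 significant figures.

219 Hz

k = Gd⁴/(8D³N_a) = (75.3×10³)(2.9⁴)/(8·14.3³·22) = 10.348 N/mm = 10348 N/m
Wire length L = πDN_a = π·14.3·22 = 988.35 mm
m = ρ·(πd²/4)·L = 8280 × 6.6052×10⁻⁶ m² × 0.98835 m = 0.054054 kg
f_n = ½√(k/m) = 0.5·√(10348/0.054054) = 0.5·√(1.9144e+05) = 218.77 Hz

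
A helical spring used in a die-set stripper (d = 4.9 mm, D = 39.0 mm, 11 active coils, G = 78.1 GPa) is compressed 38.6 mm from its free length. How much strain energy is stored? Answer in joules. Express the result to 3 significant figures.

k = Gd⁴/(8D³N_a) = (78.1×10³)(4.9⁴)/(8·39.0³·11) = 8.625 N/mm
U = ½kδ² = 0.5 × 8.625 × 38.6² = 6425.4 N·mm = 6.4254 J

6.43 J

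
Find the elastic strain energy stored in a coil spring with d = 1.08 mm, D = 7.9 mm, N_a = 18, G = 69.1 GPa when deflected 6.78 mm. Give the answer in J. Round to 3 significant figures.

k = Gd⁴/(8D³N_a) = (69.1×10³)(1.08⁴)/(8·7.9³·18) = 1.3241 N/mm
U = ½kδ² = 0.5 × 1.3241 × 6.78² = 30.434 N·mm = 0.030434 J

0.0304 J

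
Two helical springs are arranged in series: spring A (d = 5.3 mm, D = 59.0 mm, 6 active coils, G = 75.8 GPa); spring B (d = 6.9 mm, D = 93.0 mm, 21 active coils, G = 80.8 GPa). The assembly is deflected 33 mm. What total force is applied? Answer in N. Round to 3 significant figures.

k_A = Gd⁴/(8D³N_a) = (75.8×10³)(5.3⁴)/(8·59.0³·6) = 6.067 N/mm
k_B = Gd⁴/(8D³N_a) = (80.8×10³)(6.9⁴)/(8·93.0³·21) = 1.3553 N/mm
Series: 1/k_eq = 1/6.067 + 1/1.3553 = 0.90265; k_eq = 1.1079 N/mm
F = k_eq·δ = 1.1079·33 = 36.559 N

36.6 N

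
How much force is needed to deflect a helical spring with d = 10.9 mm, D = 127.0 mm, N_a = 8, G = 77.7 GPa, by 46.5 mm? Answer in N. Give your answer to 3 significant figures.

k = Gd⁴/(8D³N_a) = (77.7×10³)(10.9⁴)/(8·127.0³·8) = 8.3663 N/mm
F = k·δ = 8.3663 × 46.5 = 389.04 N

389 N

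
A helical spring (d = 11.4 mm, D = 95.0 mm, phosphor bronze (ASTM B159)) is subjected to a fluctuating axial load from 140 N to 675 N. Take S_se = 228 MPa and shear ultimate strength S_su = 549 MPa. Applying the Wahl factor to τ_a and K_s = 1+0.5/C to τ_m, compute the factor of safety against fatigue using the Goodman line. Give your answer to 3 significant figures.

2.83

C = D/d = 95.0/11.4 = 8.3333; K_W = (4C−1)/(4C−4)+0.615/C = 1.1761; K_s = 1+0.5/C = 1.0600
F_a = (F_max−F_min)/2 = 267.5 N; F_m = (F_max+F_min)/2 = 407.5 N
τ_a = K_W·8F_aD/(πd³) = 1.1761 × 43.679 = 51.37 MPa
τ_m = K_s·8F_mD/(πd³) = 1.0600 × 66.539 = 70.531 MPa
Goodman: 1/n_f = τ_a/S_se + τ_m/S_su = 51.37/228 + 70.531/549 = 0.22531 + 0.12847 = 0.35378
n_f = 1/0.35378 = 2.827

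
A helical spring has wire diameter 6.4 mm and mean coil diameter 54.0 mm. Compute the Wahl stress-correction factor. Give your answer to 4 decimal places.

C = D/d = 54.0/6.4 = 8.4375
K_W = (4C−1)/(4C−4) + 0.615/C = 32.750/29.750 + 0.0729 = 1.1737

1.1737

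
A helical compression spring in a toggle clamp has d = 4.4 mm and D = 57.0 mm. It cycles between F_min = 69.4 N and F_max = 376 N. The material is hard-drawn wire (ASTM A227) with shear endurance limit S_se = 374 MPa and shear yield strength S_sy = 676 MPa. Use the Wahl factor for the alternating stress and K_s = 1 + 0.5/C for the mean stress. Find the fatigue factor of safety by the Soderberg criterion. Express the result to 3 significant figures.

C = D/d = 57.0/4.4 = 12.9545; K_W = (4C−1)/(4C−4)+0.615/C = 1.1102; K_s = 1+0.5/C = 1.0386
F_a = (F_max−F_min)/2 = 153.3 N; F_m = (F_max+F_min)/2 = 222.7 N
τ_a = K_W·8F_aD/(πd³) = 1.1102 × 261.22 = 290 MPa
τ_m = K_s·8F_mD/(πd³) = 1.0386 × 379.47 = 394.12 MPa
Soderberg: 1/n_f = τ_a/S_se + τ_m/S_sy = 290/374 + 394.12/676 = 0.77541 + 0.58301 = 1.3584
n_f = 1/1.3584 = 0.7361

0.736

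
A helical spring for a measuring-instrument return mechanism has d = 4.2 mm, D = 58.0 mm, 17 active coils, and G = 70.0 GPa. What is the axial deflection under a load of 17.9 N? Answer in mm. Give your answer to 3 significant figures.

k = Gd⁴/(8D³N_a) = (70.0×10³)(4.2⁴)/(8·58.0³·17) = 0.82087 N/mm
δ = F/k = 17.9 / 0.82087 = 21.806 mm

21.8 mm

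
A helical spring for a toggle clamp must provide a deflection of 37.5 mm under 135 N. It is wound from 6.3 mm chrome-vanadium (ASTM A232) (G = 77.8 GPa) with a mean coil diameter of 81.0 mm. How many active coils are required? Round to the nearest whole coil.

Required rate k = F/δ = 135/37.5 = 3.6 N/mm
N_a = Gd⁴/(8D³k) = (77.8×10³ × 6.3⁴)/(8 × 81.0³ × 3.6)
    = 1.22558e+08 / 1.53055e+07 = 8.007 → 8 coils

8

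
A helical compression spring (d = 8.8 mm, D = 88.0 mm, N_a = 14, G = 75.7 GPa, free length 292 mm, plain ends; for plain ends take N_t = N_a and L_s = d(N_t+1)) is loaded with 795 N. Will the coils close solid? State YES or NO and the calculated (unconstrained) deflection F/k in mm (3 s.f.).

k = Gd⁴/(8D³N_a) = (75.7×10³)(8.8⁴)/(8·88.0³·14) = 5.9479 N/mm
N_t = 14; L_s = 8.8·15 = 132 mm; δ_solid = L₀ − L_s = 292 − 132 = 160 mm
δ = F/k = 795/5.9479 = 133.66 mm
δ < δ_solid → spring does not go solid

NO, δ = 134 mm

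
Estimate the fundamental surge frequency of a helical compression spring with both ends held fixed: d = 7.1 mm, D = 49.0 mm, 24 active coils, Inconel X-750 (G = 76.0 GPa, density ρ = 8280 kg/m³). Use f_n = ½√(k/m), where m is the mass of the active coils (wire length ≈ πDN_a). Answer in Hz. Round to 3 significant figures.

k = Gd⁴/(8D³N_a) = (76.0×10³)(7.1⁴)/(8·49.0³·24) = 8.5498 N/mm = 8549.8 N/m
Wire length L = πDN_a = π·49.0·24 = 3694.5 mm
m = ρ·(πd²/4)·L = 8280 × 39.592×10⁻⁶ m² × 3.6945 m = 1.2111 kg
f_n = ½√(k/m) = 0.5·√(8549.8/1.2111) = 0.5·√(7059.3) = 42.01 Hz

42.0 Hz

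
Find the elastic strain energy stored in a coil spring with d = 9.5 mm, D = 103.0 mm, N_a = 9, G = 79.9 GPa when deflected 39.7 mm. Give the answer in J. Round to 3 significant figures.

k = Gd⁴/(8D³N_a) = (79.9×10³)(9.5⁴)/(8·103.0³·9) = 8.2717 N/mm
U = ½kδ² = 0.5 × 8.2717 × 39.7² = 6518.5 N·mm = 6.5185 J

6.52 J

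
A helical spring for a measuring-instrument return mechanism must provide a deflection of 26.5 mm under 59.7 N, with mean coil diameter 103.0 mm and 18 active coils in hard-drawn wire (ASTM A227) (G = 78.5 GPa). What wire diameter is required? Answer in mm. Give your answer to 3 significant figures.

Required rate k = F/δ = 59.7/26.5 = 2.2528 N/mm
d = (8D³N_a·k / G)^(1/4) = (8·103.0³·18·2.2528 / (78.5×10³))^0.25
  = (4515.8)^0.25 = 8.1975 mm

8.20 mm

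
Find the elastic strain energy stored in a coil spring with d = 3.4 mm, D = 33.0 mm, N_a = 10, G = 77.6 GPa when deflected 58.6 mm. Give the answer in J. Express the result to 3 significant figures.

k = Gd⁴/(8D³N_a) = (77.6×10³)(3.4⁴)/(8·33.0³·10) = 3.607 N/mm
U = ½kδ² = 0.5 × 3.607 × 58.6² = 6193.1 N·mm = 6.1931 J

6.19 J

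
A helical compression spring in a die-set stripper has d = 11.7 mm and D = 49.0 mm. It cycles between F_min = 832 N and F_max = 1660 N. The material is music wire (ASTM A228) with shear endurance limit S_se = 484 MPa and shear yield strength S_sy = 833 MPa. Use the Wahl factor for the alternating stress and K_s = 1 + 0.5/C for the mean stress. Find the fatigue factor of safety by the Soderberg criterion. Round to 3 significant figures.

C = D/d = 49.0/11.7 = 4.1880; K_W = (4C−1)/(4C−4)+0.615/C = 1.3821; K_s = 1+0.5/C = 1.1194
F_a = (F_max−F_min)/2 = 414 N; F_m = (F_max+F_min)/2 = 1246 N
τ_a = K_W·8F_aD/(πd³) = 1.3821 × 32.254 = 44.578 MPa
τ_m = K_s·8F_mD/(πd³) = 1.1194 × 97.073 = 108.66 MPa
Soderberg: 1/n_f = τ_a/S_se + τ_m/S_sy = 44.578/484 + 108.66/833 = 0.09210 + 0.13045 = 0.22255
n_f = 1/0.22255 = 4.493

4.49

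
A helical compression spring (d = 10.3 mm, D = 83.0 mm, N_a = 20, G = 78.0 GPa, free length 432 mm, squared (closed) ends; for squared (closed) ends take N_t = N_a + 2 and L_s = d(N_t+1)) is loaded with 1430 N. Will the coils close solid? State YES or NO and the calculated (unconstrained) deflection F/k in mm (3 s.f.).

NO, δ = 149 mm

k = Gd⁴/(8D³N_a) = (78.0×10³)(10.3⁴)/(8·83.0³·20) = 9.596 N/mm
N_t = 22; L_s = 10.3·23 = 236.9 mm; δ_solid = L₀ − L_s = 432 − 236.9 = 195.1 mm
δ = F/k = 1430/9.596 = 149.02 mm
δ < δ_solid → spring does not go solid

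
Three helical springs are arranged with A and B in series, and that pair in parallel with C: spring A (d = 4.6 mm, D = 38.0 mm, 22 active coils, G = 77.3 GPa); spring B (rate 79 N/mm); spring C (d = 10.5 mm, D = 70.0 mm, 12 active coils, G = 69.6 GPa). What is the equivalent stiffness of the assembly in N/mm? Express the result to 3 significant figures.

29.1 N/mm

k_A = Gd⁴/(8D³N_a) = (77.3×10³)(4.6⁴)/(8·38.0³·22) = 3.5838 N/mm
k_C = Gd⁴/(8D³N_a) = (69.6×10³)(10.5⁴)/(8·70.0³·12) = 25.692 N/mm
Springs A,B series: k_AB = 1/(1/3.5838+1/79) = 3.4283 N/mm; parallel with C: k_eq = 3.4283+25.692 = 29.12 N/mm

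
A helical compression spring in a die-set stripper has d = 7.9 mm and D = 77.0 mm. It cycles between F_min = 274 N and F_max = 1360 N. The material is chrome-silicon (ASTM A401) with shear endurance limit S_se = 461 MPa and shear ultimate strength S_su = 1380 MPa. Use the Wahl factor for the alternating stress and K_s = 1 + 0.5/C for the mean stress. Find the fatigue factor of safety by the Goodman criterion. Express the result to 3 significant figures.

1.27

C = D/d = 77.0/7.9 = 9.7468; K_W = (4C−1)/(4C−4)+0.615/C = 1.1488; K_s = 1+0.5/C = 1.0513
F_a = (F_max−F_min)/2 = 543 N; F_m = (F_max+F_min)/2 = 817 N
τ_a = K_W·8F_aD/(πd³) = 1.1488 × 215.95 = 248.09 MPa
τ_m = K_s·8F_mD/(πd³) = 1.0513 × 324.92 = 341.58 MPa
Goodman: 1/n_f = τ_a/S_se + τ_m/S_su = 248.09/461 + 341.58/1380 = 0.53816 + 0.24752 = 0.78568
n_f = 1/0.78568 = 1.273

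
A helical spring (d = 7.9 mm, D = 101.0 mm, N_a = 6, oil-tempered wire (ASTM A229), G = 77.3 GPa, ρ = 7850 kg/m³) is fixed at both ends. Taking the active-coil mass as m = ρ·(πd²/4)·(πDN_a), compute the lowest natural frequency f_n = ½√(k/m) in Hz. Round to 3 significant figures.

45.6 Hz

k = Gd⁴/(8D³N_a) = (77.3×10³)(7.9⁴)/(8·101.0³·6) = 6.0881 N/mm = 6088.1 N/m
Wire length L = πDN_a = π·101.0·6 = 1903.8 mm
m = ρ·(πd²/4)·L = 7850 × 49.017×10⁻⁶ m² × 1.9038 m = 0.73255 kg
f_n = ½√(k/m) = 0.5·√(6088.1/0.73255) = 0.5·√(8310.9) = 45.582 Hz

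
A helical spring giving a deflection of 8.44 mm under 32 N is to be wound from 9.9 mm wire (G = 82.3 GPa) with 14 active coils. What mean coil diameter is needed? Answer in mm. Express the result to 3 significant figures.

123 mm

Required rate k = F/δ = 32/8.44 = 3.7915 N/mm
D = (Gd⁴/(8N_a·k))^(1/3) = (82.3×10³·9.9⁴/(8·14·3.7915))^(1/3)
  = (1.86172e+06)^(1/3) = 123.0189 mm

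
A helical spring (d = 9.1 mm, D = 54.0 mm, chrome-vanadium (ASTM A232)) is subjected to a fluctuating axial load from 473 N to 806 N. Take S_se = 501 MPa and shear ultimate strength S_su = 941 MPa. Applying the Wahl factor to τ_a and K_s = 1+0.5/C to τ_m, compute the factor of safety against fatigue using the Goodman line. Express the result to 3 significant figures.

4.75

C = D/d = 54.0/9.1 = 5.9341; K_W = (4C−1)/(4C−4)+0.615/C = 1.2556; K_s = 1+0.5/C = 1.0843
F_a = (F_max−F_min)/2 = 166.5 N; F_m = (F_max+F_min)/2 = 639.5 N
τ_a = K_W·8F_aD/(πd³) = 1.2556 × 30.383 = 38.15 MPa
τ_m = K_s·8F_mD/(πd³) = 1.0843 × 116.69 = 126.53 MPa
Goodman: 1/n_f = τ_a/S_se + τ_m/S_su = 38.15/501 + 126.53/941 = 0.07615 + 0.13446 = 0.21061
n_f = 1/0.21061 = 4.748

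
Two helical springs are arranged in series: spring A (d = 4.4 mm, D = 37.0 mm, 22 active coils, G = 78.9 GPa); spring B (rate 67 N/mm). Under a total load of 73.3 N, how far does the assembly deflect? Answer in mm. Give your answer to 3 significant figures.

k_A = Gd⁴/(8D³N_a) = (78.9×10³)(4.4⁴)/(8·37.0³·22) = 3.3172 N/mm
Series: 1/k_eq = 1/3.3172 + 1/67 = 0.31639; k_eq = 3.1607 N/mm
δ = F/k_eq = 73.3/3.1607 = 23.191 mm

23.2 mm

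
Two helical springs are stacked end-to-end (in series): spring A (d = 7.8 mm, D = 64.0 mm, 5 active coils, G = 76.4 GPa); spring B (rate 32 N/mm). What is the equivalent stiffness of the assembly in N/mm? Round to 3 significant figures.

14.6 N/mm

k_A = Gd⁴/(8D³N_a) = (76.4×10³)(7.8⁴)/(8·64.0³·5) = 26.969 N/mm
Series: 1/k_eq = 1/26.969 + 1/32 = 0.068329; k_eq = 14.635 N/mm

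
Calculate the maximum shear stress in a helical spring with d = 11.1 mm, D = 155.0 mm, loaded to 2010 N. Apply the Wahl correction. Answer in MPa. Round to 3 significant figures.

639 MPa

Spring index C = D/d = 155.0/11.1 = 13.9640
K_W = (4C−1)/(4C−4) + 0.615/C = 54.856/51.856 + 0.0440 = 1.1019
τ₀ = 8FD/(πd³) = 8·2010·155.0/(π·11.1³) = 2.4924e+06/4296.5 = 580.09 MPa
τ_max = K·τ₀ = 1.1019 × 580.09 = 639.2 MPa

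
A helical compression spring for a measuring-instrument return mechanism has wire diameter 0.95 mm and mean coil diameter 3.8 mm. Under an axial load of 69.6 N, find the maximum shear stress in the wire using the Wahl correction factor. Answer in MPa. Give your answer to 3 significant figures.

Spring index C = D/d = 3.8/0.95 = 4.0000
K_W = (4C−1)/(4C−4) + 0.615/C = 15.000/12.000 + 0.1537 = 1.4038
τ₀ = 8FD/(πd³) = 8·69.6·3.8/(π·0.95³) = 2115.84/2.6935 = 785.53 MPa
τ_max = K·τ₀ = 1.4038 × 785.53 = 1102.7 MPa

1100 MPa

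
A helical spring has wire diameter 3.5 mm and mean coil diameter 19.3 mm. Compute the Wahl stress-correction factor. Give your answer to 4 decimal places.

1.2777

C = D/d = 19.3/3.5 = 5.5143
K_W = (4C−1)/(4C−4) + 0.615/C = 21.057/18.057 + 0.1115 = 1.2777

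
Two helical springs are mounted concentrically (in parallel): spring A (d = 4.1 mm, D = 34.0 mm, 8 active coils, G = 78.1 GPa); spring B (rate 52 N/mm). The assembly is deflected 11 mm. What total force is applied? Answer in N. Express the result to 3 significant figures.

669 N

k_A = Gd⁴/(8D³N_a) = (78.1×10³)(4.1⁴)/(8·34.0³·8) = 8.7734 N/mm
Parallel: k_eq = 8.7734 + 52 = 60.773 N/mm
F = k_eq·δ = 60.773·11 = 668.51 N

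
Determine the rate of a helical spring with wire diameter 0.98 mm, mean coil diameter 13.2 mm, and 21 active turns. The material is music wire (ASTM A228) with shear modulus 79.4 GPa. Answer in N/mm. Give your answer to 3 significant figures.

k = Gd⁴/(8D³N_a) = (79.4×10³ × 0.98⁴) / (8 × 13.2³ × 21)
  = 73236 / 386395 = 0.18954 N/mm

0.190 N/mm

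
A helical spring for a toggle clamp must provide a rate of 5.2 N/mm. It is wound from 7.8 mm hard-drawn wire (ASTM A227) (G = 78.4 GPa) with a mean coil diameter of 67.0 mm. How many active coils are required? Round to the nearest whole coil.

N_a = Gd⁴/(8D³k) = (78.4×10³ × 7.8⁴)/(8 × 67.0³ × 5.2)
    = 2.90198e+08 / 1.25117e+07 = 23.19 → 23 coils

23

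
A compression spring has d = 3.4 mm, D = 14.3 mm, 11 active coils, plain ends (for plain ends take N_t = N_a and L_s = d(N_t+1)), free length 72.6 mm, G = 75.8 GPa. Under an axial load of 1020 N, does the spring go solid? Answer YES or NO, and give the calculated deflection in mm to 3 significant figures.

NO, δ = 25.9 mm

k = Gd⁴/(8D³N_a) = (75.8×10³)(3.4⁴)/(8·14.3³·11) = 39.364 N/mm
N_t = 11; L_s = 3.4·12 = 40.8 mm; δ_solid = L₀ − L_s = 72.6 − 40.8 = 31.8 mm
δ = F/k = 1020/39.364 = 25.912 mm
δ < δ_solid → spring does not go solid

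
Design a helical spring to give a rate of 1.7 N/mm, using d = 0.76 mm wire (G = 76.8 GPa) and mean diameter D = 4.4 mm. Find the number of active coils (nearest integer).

22

N_a = Gd⁴/(8D³k) = (76.8×10³ × 0.76⁴)/(8 × 4.4³ × 1.7)
    = 25622.2 / 1158.5 = 22.12 → 22 coils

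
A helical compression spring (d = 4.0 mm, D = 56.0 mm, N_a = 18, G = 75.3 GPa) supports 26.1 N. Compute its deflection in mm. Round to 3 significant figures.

34.2 mm

k = Gd⁴/(8D³N_a) = (75.3×10³)(4.0⁴)/(8·56.0³·18) = 0.76227 N/mm
δ = F/k = 26.1 / 0.76227 = 34.24 mm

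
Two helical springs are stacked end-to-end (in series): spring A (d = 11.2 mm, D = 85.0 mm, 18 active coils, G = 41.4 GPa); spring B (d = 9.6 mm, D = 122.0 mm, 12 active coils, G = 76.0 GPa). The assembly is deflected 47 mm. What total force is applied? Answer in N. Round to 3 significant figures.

116 N

k_A = Gd⁴/(8D³N_a) = (41.4×10³)(11.2⁴)/(8·85.0³·18) = 7.3664 N/mm
k_B = Gd⁴/(8D³N_a) = (76.0×10³)(9.6⁴)/(8·122.0³·12) = 3.7029 N/mm
Series: 1/k_eq = 1/7.3664 + 1/3.7029 = 0.40581; k_eq = 2.4642 N/mm
F = k_eq·δ = 2.4642·47 = 115.82 N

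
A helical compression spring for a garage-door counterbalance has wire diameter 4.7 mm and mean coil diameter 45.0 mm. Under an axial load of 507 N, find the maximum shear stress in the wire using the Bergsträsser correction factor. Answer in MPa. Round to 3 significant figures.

639 MPa

Spring index C = D/d = 45.0/4.7 = 9.5745
K_B = (4C+2)/(4C−3) = 40.298/35.298 = 1.1417
τ₀ = 8FD/(πd³) = 8·507·45.0/(π·4.7³) = 182520/326.17 = 559.59 MPa
τ_max = K·τ₀ = 1.1417 × 559.59 = 638.85 MPa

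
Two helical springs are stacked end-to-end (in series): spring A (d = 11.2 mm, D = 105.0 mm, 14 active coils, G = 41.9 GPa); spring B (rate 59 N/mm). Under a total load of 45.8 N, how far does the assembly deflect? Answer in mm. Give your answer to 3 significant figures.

9.78 mm

k_A = Gd⁴/(8D³N_a) = (41.9×10³)(11.2⁴)/(8·105.0³·14) = 5.0851 N/mm
Series: 1/k_eq = 1/5.0851 + 1/59 = 0.2136; k_eq = 4.6816 N/mm
δ = F/k_eq = 45.8/4.6816 = 9.783 mm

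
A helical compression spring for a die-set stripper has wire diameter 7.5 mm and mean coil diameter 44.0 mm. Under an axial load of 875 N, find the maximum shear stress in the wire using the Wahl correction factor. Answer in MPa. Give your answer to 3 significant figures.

293 MPa

Spring index C = D/d = 44.0/7.5 = 5.8667
K_W = (4C−1)/(4C−4) + 0.615/C = 22.467/19.467 + 0.1048 = 1.2589
τ₀ = 8FD/(πd³) = 8·875·44.0/(π·7.5³) = 308000/1325.4 = 232.39 MPa
τ_max = K·τ₀ = 1.2589 × 232.39 = 292.56 MPa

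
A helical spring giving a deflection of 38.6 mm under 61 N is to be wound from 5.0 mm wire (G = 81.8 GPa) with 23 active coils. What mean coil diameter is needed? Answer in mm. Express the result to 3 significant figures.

Required rate k = F/δ = 61/38.6 = 1.5803 N/mm
D = (Gd⁴/(8N_a·k))^(1/3) = (81.8×10³·5.0⁴/(8·23·1.5803))^(1/3)
  = (175822)^(1/3) = 56.0219 mm

56.0 mm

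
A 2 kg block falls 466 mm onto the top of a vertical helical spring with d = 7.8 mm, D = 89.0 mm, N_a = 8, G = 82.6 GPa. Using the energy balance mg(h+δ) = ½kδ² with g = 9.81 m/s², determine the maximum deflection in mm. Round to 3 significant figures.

54.9 mm

k = Gd⁴/(8D³N_a) = (82.6×10³)(7.8⁴)/(8·89.0³·8) = 6.7765 N/mm
W = mg = 2 × 9.81 = 19.62 N
½kδ² − Wδ − Wh = 0 → δ = (W + √(W² + 2kWh))/k
δ = (19.62 + √(384.94 + 123915))/6.7765 = (19.62 + 352.56)/6.7765 = 54.922 mm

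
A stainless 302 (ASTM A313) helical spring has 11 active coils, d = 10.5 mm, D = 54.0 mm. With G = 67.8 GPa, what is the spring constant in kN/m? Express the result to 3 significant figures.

59.5 kN/m

k = Gd⁴/(8D³N_a) = (67.8×10³ × 10.5⁴) / (8 × 54.0³ × 11)
  = 8.24113e+08 / 1.38568e+07 = 59.473 N/mm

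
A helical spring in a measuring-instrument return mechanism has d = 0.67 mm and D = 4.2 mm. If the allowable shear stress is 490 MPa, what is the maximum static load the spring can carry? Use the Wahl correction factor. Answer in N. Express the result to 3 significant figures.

11.1 N

C = D/d = 4.2/0.67 = 6.2687
K_W = (4C−1)/(4C−4) + 0.615/C = 24.075/21.075 + 0.0981 = 1.2405
τ_max = K·8FD/(πd³) → F_max = τ_allow·πd³/(8DK)
F_max = 490·π·0.67³/(8·4.2·1.2405) = 462.99/41.679 = 11.108 N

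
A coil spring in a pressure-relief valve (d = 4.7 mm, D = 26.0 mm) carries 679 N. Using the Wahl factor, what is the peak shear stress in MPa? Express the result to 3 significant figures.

Spring index C = D/d = 26.0/4.7 = 5.5319
K_W = (4C−1)/(4C−4) + 0.615/C = 21.128/18.128 + 0.1112 = 1.2767
τ₀ = 8FD/(πd³) = 8·679·26.0/(π·4.7³) = 141232/326.17 = 433 MPa
τ_max = K·τ₀ = 1.2767 × 433 = 552.8 MPa

553 MPa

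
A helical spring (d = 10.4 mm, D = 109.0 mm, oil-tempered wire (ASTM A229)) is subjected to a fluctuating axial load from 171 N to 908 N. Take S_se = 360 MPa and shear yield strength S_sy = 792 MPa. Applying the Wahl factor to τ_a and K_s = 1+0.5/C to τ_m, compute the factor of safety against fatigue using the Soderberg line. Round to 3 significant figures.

C = D/d = 109.0/10.4 = 10.4808; K_W = (4C−1)/(4C−4)+0.615/C = 1.1378; K_s = 1+0.5/C = 1.0477
F_a = (F_max−F_min)/2 = 368.5 N; F_m = (F_max+F_min)/2 = 539.5 N
τ_a = K_W·8F_aD/(πd³) = 1.1378 × 90.929 = 103.46 MPa
τ_m = K_s·8F_mD/(πd³) = 1.0477 × 133.12 = 139.48 MPa
Soderberg: 1/n_f = τ_a/S_se + τ_m/S_sy = 103.46/360 + 139.48/792 = 0.28738 + 0.17611 = 0.46349
n_f = 1/0.46349 = 2.158

2.16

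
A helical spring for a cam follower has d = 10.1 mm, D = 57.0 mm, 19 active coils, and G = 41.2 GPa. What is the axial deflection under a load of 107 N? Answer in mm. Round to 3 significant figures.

k = Gd⁴/(8D³N_a) = (41.2×10³)(10.1⁴)/(8·57.0³·19) = 15.231 N/mm
δ = F/k = 107 / 15.231 = 7.0254 mm

7.03 mm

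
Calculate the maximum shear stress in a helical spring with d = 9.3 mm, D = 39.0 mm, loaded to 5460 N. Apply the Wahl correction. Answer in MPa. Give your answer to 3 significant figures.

931 MPa

Spring index C = D/d = 39.0/9.3 = 4.1935
K_W = (4C−1)/(4C−4) + 0.615/C = 15.774/12.774 + 0.1467 = 1.3815
τ₀ = 8FD/(πd³) = 8·5460·39.0/(π·9.3³) = 1.70352e+06/2527 = 674.14 MPa
τ_max = K·τ₀ = 1.3815 × 674.14 = 931.32 MPa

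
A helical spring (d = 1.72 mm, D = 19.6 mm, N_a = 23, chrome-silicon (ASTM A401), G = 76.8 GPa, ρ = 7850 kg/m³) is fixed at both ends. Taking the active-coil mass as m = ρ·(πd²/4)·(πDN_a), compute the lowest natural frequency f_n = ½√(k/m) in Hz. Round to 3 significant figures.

68.5 Hz

k = Gd⁴/(8D³N_a) = (76.8×10³)(1.72⁴)/(8·19.6³·23) = 0.48516 N/mm = 485.16 N/m
Wire length L = πDN_a = π·19.6·23 = 1416.2 mm
m = ρ·(πd²/4)·L = 7850 × 2.3235×10⁻⁶ m² × 1.4162 m = 0.025832 kg
f_n = ½√(k/m) = 0.5·√(485.16/0.025832) = 0.5·√(18782) = 68.523 Hz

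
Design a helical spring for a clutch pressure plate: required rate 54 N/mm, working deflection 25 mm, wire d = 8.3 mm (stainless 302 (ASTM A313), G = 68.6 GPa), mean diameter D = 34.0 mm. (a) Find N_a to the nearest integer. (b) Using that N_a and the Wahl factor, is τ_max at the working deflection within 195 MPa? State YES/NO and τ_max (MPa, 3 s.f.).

N_a = Gd⁴/(8D³k) = (68.6×10³)(8.3⁴)/(8·34.0³·54) = 19.17 → N_a = 19
Actual rate k = Gd⁴/(8D³·19) = 54.495 N/mm
Working load F = kδ = 54.495·25 = 1362.4 N
C = 34.0/8.3 = 4.0964; K_W = (4C−1)/(4C−4)+0.615/C = 1.3924
τ_max = K_W·8FD/(πd³) = 1.3924·206.29 = 287.23 MPa
τ_max > 195 MPa → exceeds allowable

(a) 19 coils; (b) NO, τ_max = 287 MPa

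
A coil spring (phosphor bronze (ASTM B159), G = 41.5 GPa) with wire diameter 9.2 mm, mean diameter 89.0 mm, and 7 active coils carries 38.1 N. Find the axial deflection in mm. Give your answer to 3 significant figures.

5.06 mm

k = Gd⁴/(8D³N_a) = (41.5×10³)(9.2⁴)/(8·89.0³·7) = 7.5308 N/mm
δ = F/k = 38.1 / 7.5308 = 5.0592 mm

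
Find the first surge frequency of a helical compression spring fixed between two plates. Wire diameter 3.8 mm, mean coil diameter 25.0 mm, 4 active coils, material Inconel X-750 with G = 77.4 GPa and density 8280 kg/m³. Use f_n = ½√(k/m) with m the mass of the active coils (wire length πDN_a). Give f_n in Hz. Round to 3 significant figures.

k = Gd⁴/(8D³N_a) = (77.4×10³)(3.8⁴)/(8·25.0³·4) = 32.278 N/mm = 32278 N/m
Wire length L = πDN_a = π·25.0·4 = 314.16 mm
m = ρ·(πd²/4)·L = 8280 × 11.341×10⁻⁶ m² × 0.31416 m = 0.029501 kg
f_n = ½√(k/m) = 0.5·√(32278/0.029501) = 0.5·√(1.0941e+06) = 523 Hz

523 Hz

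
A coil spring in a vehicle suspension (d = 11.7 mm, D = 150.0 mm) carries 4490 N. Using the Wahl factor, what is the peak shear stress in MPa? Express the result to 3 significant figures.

Spring index C = D/d = 150.0/11.7 = 12.8205
K_W = (4C−1)/(4C−4) + 0.615/C = 50.282/47.282 + 0.0480 = 1.1114
τ₀ = 8FD/(πd³) = 8·4490·150.0/(π·11.7³) = 5.388e+06/5031.6 = 1070.8 MPa
τ_max = K·τ₀ = 1.1114 × 1070.8 = 1190.1 MPa

1190 MPa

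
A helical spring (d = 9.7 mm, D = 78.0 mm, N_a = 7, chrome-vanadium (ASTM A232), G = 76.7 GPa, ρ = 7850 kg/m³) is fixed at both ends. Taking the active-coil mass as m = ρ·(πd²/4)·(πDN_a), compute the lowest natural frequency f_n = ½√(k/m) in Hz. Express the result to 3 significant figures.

k = Gd⁴/(8D³N_a) = (76.7×10³)(9.7⁴)/(8·78.0³·7) = 25.551 N/mm = 25551 N/m
Wire length L = πDN_a = π·78.0·7 = 1715.3 mm
m = ρ·(πd²/4)·L = 7850 × 73.898×10⁻⁶ m² × 1.7153 m = 0.99505 kg
f_n = ½√(k/m) = 0.5·√(25551/0.99505) = 0.5·√(25678) = 80.122 Hz

80.1 Hz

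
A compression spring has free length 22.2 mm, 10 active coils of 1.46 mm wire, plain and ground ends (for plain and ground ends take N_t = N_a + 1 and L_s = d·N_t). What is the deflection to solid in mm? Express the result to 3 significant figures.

N_t = 11; L_s = 1.46·11 = 16.06 mm
δ_solid = L₀ − L_s = 22.2 − 16.06 = 6.14 mm

6.14 mm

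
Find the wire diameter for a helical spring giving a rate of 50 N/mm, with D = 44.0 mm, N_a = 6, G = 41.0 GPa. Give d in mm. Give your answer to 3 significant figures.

d = (8D³N_a·k / G)^(1/4) = (8·44.0³·6·50 / (41.0×10³))^0.25
  = (4986.4)^0.25 = 8.4032 mm

8.40 mm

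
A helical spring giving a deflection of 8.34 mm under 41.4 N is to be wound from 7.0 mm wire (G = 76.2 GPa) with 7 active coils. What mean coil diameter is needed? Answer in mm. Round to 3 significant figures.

Required rate k = F/δ = 41.4/8.34 = 4.964 N/mm
D = (Gd⁴/(8N_a·k))^(1/3) = (76.2×10³·7.0⁴/(8·7·4.964))^(1/3)
  = (658150)^(1/3) = 86.9844 mm

87.0 mm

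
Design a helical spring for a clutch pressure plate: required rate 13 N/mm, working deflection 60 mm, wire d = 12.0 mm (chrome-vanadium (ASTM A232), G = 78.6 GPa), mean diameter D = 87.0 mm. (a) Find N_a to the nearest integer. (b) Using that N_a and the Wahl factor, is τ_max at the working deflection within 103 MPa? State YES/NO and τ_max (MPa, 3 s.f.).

N_a = Gd⁴/(8D³k) = (78.6×10³)(12.0⁴)/(8·87.0³·13) = 23.8 → N_a = 24
Actual rate k = Gd⁴/(8D³·24) = 12.891 N/mm
Working load F = kδ = 12.891·60 = 773.46 N
C = 87.0/12.0 = 7.2500; K_W = (4C−1)/(4C−4)+0.615/C = 1.2048
τ_max = K_W·8FD/(πd³) = 1.2048·99.164 = 119.48 MPa
τ_max > 103 MPa → exceeds allowable

(a) 24 coils; (b) NO, τ_max = 119 MPa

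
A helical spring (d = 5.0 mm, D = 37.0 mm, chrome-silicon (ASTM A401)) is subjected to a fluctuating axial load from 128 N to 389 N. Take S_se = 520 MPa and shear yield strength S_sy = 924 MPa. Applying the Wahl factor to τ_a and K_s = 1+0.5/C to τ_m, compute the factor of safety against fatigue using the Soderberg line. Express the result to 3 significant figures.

C = D/d = 37.0/5.0 = 7.4000; K_W = (4C−1)/(4C−4)+0.615/C = 1.2003; K_s = 1+0.5/C = 1.0676
F_a = (F_max−F_min)/2 = 130.5 N; F_m = (F_max+F_min)/2 = 258.5 N
τ_a = K_W·8F_aD/(πd³) = 1.2003 × 98.365 = 118.07 MPa
τ_m = K_s·8F_mD/(πd³) = 1.0676 × 194.85 = 208.01 MPa
Soderberg: 1/n_f = τ_a/S_se + τ_m/S_sy = 118.07/520 + 208.01/924 = 0.22705 + 0.22512 = 0.45217
n_f = 1/0.45217 = 2.212

2.21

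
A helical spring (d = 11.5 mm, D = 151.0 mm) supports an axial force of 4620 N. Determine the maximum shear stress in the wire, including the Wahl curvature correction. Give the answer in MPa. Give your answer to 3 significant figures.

1290 MPa

Spring index C = D/d = 151.0/11.5 = 13.1304
K_W = (4C−1)/(4C−4) + 0.615/C = 51.522/48.522 + 0.0468 = 1.1087
τ₀ = 8FD/(πd³) = 8·4620·151.0/(π·11.5³) = 5.58096e+06/4778 = 1168.1 MPa
τ_max = K·τ₀ = 1.1087 × 1168.1 = 1295 MPa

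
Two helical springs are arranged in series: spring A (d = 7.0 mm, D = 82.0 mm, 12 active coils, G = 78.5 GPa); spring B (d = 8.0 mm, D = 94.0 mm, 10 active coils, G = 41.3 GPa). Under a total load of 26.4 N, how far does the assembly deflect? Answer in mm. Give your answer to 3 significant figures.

k_A = Gd⁴/(8D³N_a) = (78.5×10³)(7.0⁴)/(8·82.0³·12) = 3.5608 N/mm
k_B = Gd⁴/(8D³N_a) = (41.3×10³)(8.0⁴)/(8·94.0³·10) = 2.5459 N/mm
Series: 1/k_eq = 1/3.5608 + 1/2.5459 = 0.67363; k_eq = 1.4845 N/mm
δ = F/k_eq = 26.4/1.4845 = 17.784 mm

17.8 mm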